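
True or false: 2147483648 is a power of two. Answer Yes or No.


0b10000000000000000000000000000000. Only one bit set => Yes

Yes


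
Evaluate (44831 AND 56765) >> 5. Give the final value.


Step 1: 44831 & 56765 = 36125
Step 2: 36125 >> 5 = 1128

1128


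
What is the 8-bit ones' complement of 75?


75 ^ 255 = 180

180


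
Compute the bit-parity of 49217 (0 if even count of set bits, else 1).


0b1100000001000001 has 4 ones => parity 0

0


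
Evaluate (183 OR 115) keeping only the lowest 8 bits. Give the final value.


Step 1: 183 | 115 = 247
Step 2: 247 & 255 = 247

247


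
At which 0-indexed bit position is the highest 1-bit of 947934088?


0b111000100000000101001110001000. Highest set bit at position 29

29


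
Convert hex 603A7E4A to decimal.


603A7E4A hex = 1614446154 decimal

1614446154


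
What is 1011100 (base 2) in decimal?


1011100 in decimal = 92

92


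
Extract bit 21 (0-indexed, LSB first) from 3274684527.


0b11000011001011111011100001101111, position 21 = 1

1


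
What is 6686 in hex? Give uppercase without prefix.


6686 = 1A1E hex

1A1E


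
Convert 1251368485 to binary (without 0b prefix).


1251368485 = 1001010100101100101111000100101 in binary

1001010100101100101111000100101


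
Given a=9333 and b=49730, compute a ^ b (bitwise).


9333 ^ 49730 = 58935

58935


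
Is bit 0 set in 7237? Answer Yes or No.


0b1110001000101, bit 0 = 1. Yes

Yes


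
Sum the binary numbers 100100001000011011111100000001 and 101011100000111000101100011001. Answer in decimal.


100100001000011011111100000001 + 101011100000111000101100011001 = 1001111101001010100101000011010 = 1336232474

1336232474


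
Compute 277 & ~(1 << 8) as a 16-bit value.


277 & ~(1 << 8) = 21

21


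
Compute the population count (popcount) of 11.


0b1011 has 3 set bits

3


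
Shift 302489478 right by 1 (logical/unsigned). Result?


0b10010000001111001111110000110 >> 1 = 0b1001000000111100111111000011 = 151244739

151244739


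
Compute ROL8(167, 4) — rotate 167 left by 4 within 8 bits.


Rotate 0b10100111 left by 4 (8-bit) = 0b1111010 = 122

122


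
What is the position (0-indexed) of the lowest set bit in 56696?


0b1101110101111000. Lowest set bit at position 3

3


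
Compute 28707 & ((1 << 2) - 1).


28707 & 3 = 3

3


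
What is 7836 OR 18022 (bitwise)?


0b1111010011100 | 0b100011001100110 = 0b101111011111110 = 24318

24318


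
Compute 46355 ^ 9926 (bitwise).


0b1011010100010011 ^ 0b10011011000110 = 0b1001001111010101 = 37845

37845


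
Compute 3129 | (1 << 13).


3129 | (1 << 13) = 3129 | 8192 = 11321

11321


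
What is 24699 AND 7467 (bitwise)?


0b110000001111011 & 0b1110100101011 = 0b101011 = 43

43


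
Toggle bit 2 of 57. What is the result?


57 ^ (1 << 2) = 57 ^ 4 = 61

61


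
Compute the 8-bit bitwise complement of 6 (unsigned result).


~0b110 = 0b11111001 = 249 (8-bit unsigned)

249


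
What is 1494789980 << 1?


0b1011001000110001010111101011100 << 1 = 0b10110010001100010101111010111000 = 2989579960

2989579960


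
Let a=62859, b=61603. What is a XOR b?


62859 ^ 61603 = 1320

1320


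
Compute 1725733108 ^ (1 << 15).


1725733108 ^ (1 << 15) = 1725733108 ^ 32768 = 1725700340

1725700340


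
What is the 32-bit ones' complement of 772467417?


772467417 ^ 4294967295 = 3522499878

3522499878


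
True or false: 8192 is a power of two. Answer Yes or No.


0b10000000000000. Only one bit set => Yes

Yes


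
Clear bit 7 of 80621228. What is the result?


80621228 & ~(1 << 7) = 80621100

80621100


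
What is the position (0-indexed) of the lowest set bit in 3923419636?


0b11101001110110101010000111110100. Lowest set bit at position 2

2


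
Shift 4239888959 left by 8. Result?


0b11111100101101111001001000111111 << 8 = 0b1111110010110111100100100011111100000000 = 1085411573504

1085411573504


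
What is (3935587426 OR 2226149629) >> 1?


Step 1: 3935587426 | 2226149629 = 4004797695
Step 2: 4004797695 >> 1 = 2002398847

2002398847


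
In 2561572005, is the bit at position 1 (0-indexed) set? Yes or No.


0b10011000101011100111110010100101, bit 1 = 0. No

No


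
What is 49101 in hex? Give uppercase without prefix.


49101 = BFCD hex

BFCD


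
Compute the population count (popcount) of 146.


0b10010010 has 3 set bits

3


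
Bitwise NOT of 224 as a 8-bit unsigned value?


~0b11100000 = 0b11111 = 31 (8-bit unsigned)

31


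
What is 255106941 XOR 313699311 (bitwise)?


0b1111001101001001111101111101 ^ 0b10010101100101010101111101111 = 0b11101100001100011010010010010 = 495334546

495334546


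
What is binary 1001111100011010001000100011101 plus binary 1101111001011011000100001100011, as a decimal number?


1001111100011010001000100011101 + 1101111001011011000100001100011 = 10111110101110101001100110000000 = 3199900032

3199900032


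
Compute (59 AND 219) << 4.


Step 1: 59 & 219 = 27
Step 2: 27 << 4 = 432

432


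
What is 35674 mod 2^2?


35674 & 3 = 2

2


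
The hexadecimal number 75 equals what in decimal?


75 hex = 117 decimal

117


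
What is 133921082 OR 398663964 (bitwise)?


0b111111110110111100100111010 | 0b10111110000110010000100011100 = 0b10111111110110111100100111110 = 402356542

402356542


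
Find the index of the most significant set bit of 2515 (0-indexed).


0b100111010011. Highest set bit at position 11

11


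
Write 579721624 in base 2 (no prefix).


579721624 = 100010100011011101100110011000 in binary

100010100011011101100110011000


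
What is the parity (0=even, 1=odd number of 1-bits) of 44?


0b101100 has 3 ones => parity 1

1


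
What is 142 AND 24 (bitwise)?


0b10001110 & 0b11000 = 0b1000 = 8

8


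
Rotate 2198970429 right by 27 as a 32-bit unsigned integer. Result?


Rotate 0b10000011000100011010000000111101 right by 27 (32-bit) = 0b1100010001101000000011110110000 = 1647577008

1647577008


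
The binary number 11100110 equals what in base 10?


11100110 in decimal = 230

230


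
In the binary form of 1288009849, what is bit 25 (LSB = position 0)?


0b1001100110001010111100001111001, position 25 = 0

0


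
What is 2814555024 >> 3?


0b10100111110000101011001110010000 >> 3 = 0b10100111110000101011001110010 = 351819378

351819378


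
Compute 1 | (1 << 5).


1 | (1 << 5) = 1 | 32 = 33

33


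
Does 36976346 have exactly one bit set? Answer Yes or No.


0b10001101000011011011011010. Multiple bits set => No

No


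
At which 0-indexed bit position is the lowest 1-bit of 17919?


0b100010111111111. Lowest set bit at position 0

0


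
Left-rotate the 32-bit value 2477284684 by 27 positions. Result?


Rotate 0b10010011101010000101110101001100 left by 27 (32-bit) = 0b1100100100111010100001011101010 = 1688027882

1688027882


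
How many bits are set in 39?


0b100111 has 4 set bits

4


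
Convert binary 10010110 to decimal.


10010110 in decimal = 150

150


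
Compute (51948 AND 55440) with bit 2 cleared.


Step 1: 51948 & 55440 = 51328
Step 2: 51328 & ~(1 << 2) = 51328

51328


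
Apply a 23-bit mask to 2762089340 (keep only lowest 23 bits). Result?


2762089340 & 8388607 = 2237308

2237308


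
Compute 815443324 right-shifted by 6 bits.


0b110000100110101010110101111100 >> 6 = 0b110000100110101010110101 = 12741301

12741301


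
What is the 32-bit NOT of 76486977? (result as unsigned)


~0b100100011110001100101000001 = 0b11111011011100001110011010111110 = 4218480318 (32-bit unsigned)

4218480318


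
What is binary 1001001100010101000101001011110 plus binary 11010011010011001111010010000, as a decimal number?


1001001100010101000101001011110 + 11010011010011001111010010000 = 1100011111101000010100011101110 = 1676945646

1676945646


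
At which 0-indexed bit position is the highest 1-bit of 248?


0b11111000. Highest set bit at position 7

7


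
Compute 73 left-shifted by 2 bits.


0b1001001 << 2 = 0b100100100 = 292

292


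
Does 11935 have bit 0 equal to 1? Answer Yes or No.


0b10111010011111, bit 0 = 1. Yes

Yes


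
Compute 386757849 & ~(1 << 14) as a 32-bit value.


386757849 & ~(1 << 14) = 386741465

386741465


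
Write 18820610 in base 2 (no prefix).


18820610 = 1000111110010111000000010 in binary

1000111110010111000000010


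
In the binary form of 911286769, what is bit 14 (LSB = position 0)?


0b110110010100010010000111110001, position 14 = 0

0


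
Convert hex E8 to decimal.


E8 hex = 232 decimal

232


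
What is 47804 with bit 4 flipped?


47804 ^ (1 << 4) = 47804 ^ 16 = 47788

47788


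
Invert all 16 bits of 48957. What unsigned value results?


48957 ^ 65535 = 16578

16578


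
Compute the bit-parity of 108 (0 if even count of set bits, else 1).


0b1101100 has 4 ones => parity 0

0


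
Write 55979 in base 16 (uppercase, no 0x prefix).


55979 = DAAB hex

DAAB


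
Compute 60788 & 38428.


0b1110110101110100 & 0b1001011000011100 = 0b1000010000010100 = 33812

33812


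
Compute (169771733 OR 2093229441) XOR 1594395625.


Step 1: 169771733 | 2093229441 = 2128521173
Step 2: 2128521173 ^ 1594395625 = 567684156

567684156


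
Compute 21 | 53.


0b10101 | 0b110101 = 0b110101 = 53

53


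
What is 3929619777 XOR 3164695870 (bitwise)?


0b11101010001110010011110101000001 ^ 0b10111100101000010110110100111110 = 0b1010110100110000101000001111111 = 1452822655

1452822655


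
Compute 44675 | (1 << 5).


44675 | (1 << 5) = 44675 | 32 = 44707

44707


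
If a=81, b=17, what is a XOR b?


81 ^ 17 = 64

64


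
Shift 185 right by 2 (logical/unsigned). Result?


0b10111001 >> 2 = 0b101110 = 46

46


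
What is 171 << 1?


0b10101011 << 1 = 0b101010110 = 342

342


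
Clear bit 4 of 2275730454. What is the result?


2275730454 & ~(1 << 4) = 2275730438

2275730438


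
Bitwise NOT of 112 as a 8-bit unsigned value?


~0b1110000 = 0b10001111 = 143 (8-bit unsigned)

143


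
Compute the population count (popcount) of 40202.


0b1001110100001010 has 7 set bits

7


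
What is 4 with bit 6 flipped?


4 ^ (1 << 6) = 4 ^ 64 = 68

68


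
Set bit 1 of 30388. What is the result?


30388 | (1 << 1) = 30388 | 2 = 30390

30390


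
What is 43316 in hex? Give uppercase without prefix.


43316 = A934 hex

A934


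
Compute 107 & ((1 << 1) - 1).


107 & 1 = 1

1


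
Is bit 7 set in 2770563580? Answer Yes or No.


0b10100101001000110111000111111100, bit 7 = 1. Yes

Yes


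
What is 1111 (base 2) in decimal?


1111 in decimal = 15

15


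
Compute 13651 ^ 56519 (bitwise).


0b11010101010011 ^ 0b1101110011000111 = 0b1110100110010100 = 59796

59796


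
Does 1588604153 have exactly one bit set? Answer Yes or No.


0b1011110101100000010110011111001. Multiple bits set => No

No


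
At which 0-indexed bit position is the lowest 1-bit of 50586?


0b1100010110011010. Lowest set bit at position 1

1


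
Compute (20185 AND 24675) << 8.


Step 1: 20185 & 24675 = 16449
Step 2: 16449 << 8 = 4210944

4210944


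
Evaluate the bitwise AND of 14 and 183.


0b1110 & 0b10110111 = 0b110 = 6

6


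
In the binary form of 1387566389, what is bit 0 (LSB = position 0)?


0b1010010101101001001010100110101, position 0 = 1

1


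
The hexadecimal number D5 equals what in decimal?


D5 hex = 213 decimal

213


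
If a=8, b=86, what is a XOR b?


8 ^ 86 = 94

94


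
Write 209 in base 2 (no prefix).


209 = 11010001 in binary

11010001


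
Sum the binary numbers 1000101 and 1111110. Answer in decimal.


1000101 + 1111110 = 11000011 = 195

195


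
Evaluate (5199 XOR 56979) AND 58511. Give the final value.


Step 1: 5199 ^ 56979 = 51932
Step 2: 51932 & 58511 = 49292

49292


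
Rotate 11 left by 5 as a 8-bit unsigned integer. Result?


Rotate 0b1011 left by 5 (8-bit) = 0b1100001 = 97

97


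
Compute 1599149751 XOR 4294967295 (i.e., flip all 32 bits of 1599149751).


1599149751 ^ 4294967295 = 2695817544

2695817544


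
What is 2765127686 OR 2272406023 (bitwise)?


0b10100100110100001000000000000110 | 0b10000111011100100010101000000111 = 0b10100111111100101010101000000111 = 2817698311

2817698311


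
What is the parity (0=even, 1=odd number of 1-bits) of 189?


0b10111101 has 6 ones => parity 0

0


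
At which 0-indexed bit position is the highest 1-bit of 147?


0b10010011. Highest set bit at position 7

7


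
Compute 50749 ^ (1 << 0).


50749 ^ (1 << 0) = 50749 ^ 1 = 50748

50748


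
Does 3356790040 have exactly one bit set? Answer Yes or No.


0b11001000000101001000110100011000. Multiple bits set => No

No


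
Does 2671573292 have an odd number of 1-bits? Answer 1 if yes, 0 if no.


0b10011111001111001111100100101100 has 19 ones => parity 1

1


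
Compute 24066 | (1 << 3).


24066 | (1 << 3) = 24066 | 8 = 24074

24074


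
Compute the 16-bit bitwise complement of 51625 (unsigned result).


~0b1100100110101001 = 0b11011001010110 = 13910 (16-bit unsigned)

13910


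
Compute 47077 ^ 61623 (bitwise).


0b1011011111100101 ^ 0b1111000010110111 = 0b100011101010010 = 18258

18258


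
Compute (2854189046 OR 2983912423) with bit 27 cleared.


Step 1: 2854189046 | 2983912423 = 3152017399
Step 2: 3152017399 & ~(1 << 27) = 3017799671

3017799671


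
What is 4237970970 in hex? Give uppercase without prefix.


4237970970 = FC9A4E1A hex

FC9A4E1A


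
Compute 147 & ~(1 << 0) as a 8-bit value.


147 & ~(1 << 0) = 146

146


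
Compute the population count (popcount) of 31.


0b11111 has 5 set bits

5


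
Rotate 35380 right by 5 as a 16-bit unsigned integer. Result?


Rotate 0b1000101000110100 right by 5 (16-bit) = 0b1010010001010001 = 42065

42065


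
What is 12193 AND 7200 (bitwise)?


0b10111110100001 & 0b1110000100000 = 0b110000100000 = 3104

3104


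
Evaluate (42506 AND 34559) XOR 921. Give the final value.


Step 1: 42506 & 34559 = 34314
Step 2: 34314 ^ 921 = 34195

34195


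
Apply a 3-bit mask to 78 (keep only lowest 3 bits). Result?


78 & 7 = 6

6


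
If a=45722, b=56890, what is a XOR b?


45722 ^ 56890 = 27808

27808


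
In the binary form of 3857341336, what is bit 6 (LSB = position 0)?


0b11100101111010100101101110011000, position 6 = 0

0


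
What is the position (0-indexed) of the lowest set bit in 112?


0b1110000. Lowest set bit at position 4

4


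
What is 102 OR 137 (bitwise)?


0b1100110 | 0b10001001 = 0b11101111 = 239

239


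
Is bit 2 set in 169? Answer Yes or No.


0b10101001, bit 2 = 0. No

No


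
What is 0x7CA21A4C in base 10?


7CA21A4C hex = 2090998348 decimal

2090998348


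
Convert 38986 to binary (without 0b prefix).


38986 = 1001100001001010 in binary

1001100001001010


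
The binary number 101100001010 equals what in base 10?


101100001010 in decimal = 2826

2826


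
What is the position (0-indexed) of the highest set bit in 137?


0b10001001. Highest set bit at position 7

7


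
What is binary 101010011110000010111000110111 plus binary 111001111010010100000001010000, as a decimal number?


101010011110000010111000110111 + 111001111010010100000001010000 = 1100100011000010110111010000111 = 1684106887

1684106887


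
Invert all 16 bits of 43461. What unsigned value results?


43461 ^ 65535 = 22074

22074


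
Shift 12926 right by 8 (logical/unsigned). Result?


0b11001001111110 >> 8 = 0b110010 = 50

50


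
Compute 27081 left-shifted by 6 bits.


0b110100111001001 << 6 = 0b110100111001001000000 = 1733184

1733184


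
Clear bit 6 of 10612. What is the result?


10612 & ~(1 << 6) = 10548

10548


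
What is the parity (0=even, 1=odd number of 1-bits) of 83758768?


0b100111111100000111010110000 has 14 ones => parity 0

0


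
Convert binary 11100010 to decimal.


11100010 in decimal = 226

226


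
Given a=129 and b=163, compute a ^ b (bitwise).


129 ^ 163 = 34

34


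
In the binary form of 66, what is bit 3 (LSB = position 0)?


0b1000010, position 3 = 0

0


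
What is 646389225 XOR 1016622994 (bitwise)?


0b100110100001110001110111101001 ^ 0b111100100110000110111110010010 = 0b11010000111110111001001111011 = 438268539

438268539


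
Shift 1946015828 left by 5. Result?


0b1110011111111011101100001010100 << 5 = 0b111001111111101110110000101010000000 = 62272506496

62272506496


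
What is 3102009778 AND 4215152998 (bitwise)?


0b10111000111001001110100110110010 & 0b11111011001111100010000101100110 = 0b10111000001001000010000100100010 = 3089375522

3089375522


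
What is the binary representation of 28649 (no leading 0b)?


28649 = 110111111101001 in binary

110111111101001


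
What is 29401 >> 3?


0b111001011011001 >> 3 = 0b111001011011 = 3675

3675


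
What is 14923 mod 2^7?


14923 & 127 = 75

75


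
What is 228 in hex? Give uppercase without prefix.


228 = E4 hex

E4


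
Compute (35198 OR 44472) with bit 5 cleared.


Step 1: 35198 | 44472 = 44542
Step 2: 44542 & ~(1 << 5) = 44510

44510


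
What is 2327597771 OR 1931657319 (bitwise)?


0b10001010101111000101001011001011 | 0b1110011001000101100000001100111 = 0b11111011101111101101001011101111 = 4223587055

4223587055


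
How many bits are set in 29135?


0b111000111001111 has 10 set bits

10


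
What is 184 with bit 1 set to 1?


184 | (1 << 1) = 184 | 2 = 186

186


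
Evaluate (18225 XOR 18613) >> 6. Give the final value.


Step 1: 18225 ^ 18613 = 3972
Step 2: 3972 >> 6 = 62

62


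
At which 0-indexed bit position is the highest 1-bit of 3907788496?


0b11101000111011000001111011010000. Highest set bit at position 31

31


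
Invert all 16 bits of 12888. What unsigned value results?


12888 ^ 65535 = 52647

52647


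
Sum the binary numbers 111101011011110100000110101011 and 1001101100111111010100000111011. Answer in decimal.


111101011011110100000110101011 + 1001101100111111010100000111011 = 10001011000011101110100111100110 = 2333010406

2333010406


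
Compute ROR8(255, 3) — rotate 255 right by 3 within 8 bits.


Rotate 0b11111111 right by 3 (8-bit) = 0b11111111 = 255

255


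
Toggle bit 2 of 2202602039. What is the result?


2202602039 ^ (1 << 2) = 2202602039 ^ 4 = 2202602035

2202602035


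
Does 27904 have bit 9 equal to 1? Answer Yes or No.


0b110110100000000, bit 9 = 0. No

No


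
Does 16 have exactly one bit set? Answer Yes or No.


0b10000. Only one bit set => Yes

Yes


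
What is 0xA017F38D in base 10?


A017F38D hex = 2685924237 decimal

2685924237


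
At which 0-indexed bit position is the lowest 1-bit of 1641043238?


0b1100001110100000101010100100110. Lowest set bit at position 1

1


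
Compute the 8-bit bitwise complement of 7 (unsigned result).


~0b111 = 0b11111000 = 248 (8-bit unsigned)

248


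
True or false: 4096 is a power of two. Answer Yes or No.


0b1000000000000. Only one bit set => Yes

Yes


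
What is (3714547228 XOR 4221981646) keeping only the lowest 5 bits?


Step 1: 3714547228 ^ 4221981646 = 650194386
Step 2: 650194386 & 31 = 18

18


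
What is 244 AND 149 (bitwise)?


0b11110100 & 0b10010101 = 0b10010100 = 148

148


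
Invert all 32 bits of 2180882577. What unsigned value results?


2180882577 ^ 4294967295 = 2114084718

2114084718


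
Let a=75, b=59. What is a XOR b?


75 ^ 59 = 112

112


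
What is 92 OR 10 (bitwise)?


0b1011100 | 0b1010 = 0b1011110 = 94

94


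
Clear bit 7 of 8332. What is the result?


8332 & ~(1 << 7) = 8204

8204


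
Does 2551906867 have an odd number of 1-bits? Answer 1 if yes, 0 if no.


0b10011000000110110000001000110011 has 12 ones => parity 0

0


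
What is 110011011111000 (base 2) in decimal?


110011011111000 in decimal = 26360

26360


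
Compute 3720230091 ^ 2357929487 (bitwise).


0b11011101101111100011010011001011 ^ 0b10001100100010110010011000001111 = 0b1010001001101010001001011000100 = 1362432708

1362432708


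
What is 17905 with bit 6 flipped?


17905 ^ (1 << 6) = 17905 ^ 64 = 17841

17841


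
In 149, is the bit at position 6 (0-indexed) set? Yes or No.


0b10010101, bit 6 = 0. No

No


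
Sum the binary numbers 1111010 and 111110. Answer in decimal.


1111010 + 111110 = 10111000 = 184

184


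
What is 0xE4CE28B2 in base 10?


E4CE28B2 hex = 3838716082 decimal

3838716082


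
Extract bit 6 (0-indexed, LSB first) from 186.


0b10111010, position 6 = 0

0


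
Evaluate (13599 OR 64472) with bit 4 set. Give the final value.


Step 1: 13599 | 64472 = 65503
Step 2: 65503 | (1 << 4) = 65503 | 16 = 65503

65503


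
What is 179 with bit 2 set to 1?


179 | (1 << 2) = 179 | 4 = 183

183


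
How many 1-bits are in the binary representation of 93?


0b1011101 has 5 set bits

5


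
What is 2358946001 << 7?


0b10001100100110101010100011010001 << 7 = 0b100011001001101010101000110100010000000 = 301945088128

301945088128


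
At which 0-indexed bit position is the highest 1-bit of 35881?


0b1000110000101001. Highest set bit at position 15

15


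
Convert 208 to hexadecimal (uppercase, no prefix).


208 = D0 hex

D0


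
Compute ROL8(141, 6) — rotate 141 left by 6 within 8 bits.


Rotate 0b10001101 left by 6 (8-bit) = 0b1100011 = 99

99


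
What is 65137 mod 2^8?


65137 & 255 = 113

113


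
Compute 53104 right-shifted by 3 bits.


0b1100111101110000 >> 3 = 0b1100111101110 = 6638

6638


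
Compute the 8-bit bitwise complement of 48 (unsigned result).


~0b110000 = 0b11001111 = 207 (8-bit unsigned)

207


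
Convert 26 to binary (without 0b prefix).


26 = 11010 in binary

11010


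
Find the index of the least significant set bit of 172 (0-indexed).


0b10101100. Lowest set bit at position 2

2


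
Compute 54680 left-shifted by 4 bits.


0b1101010110011000 << 4 = 0b11010101100110000000 = 874880

874880


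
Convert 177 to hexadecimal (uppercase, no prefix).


177 = B1 hex

B1


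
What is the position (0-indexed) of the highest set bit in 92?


0b1011100. Highest set bit at position 6

6


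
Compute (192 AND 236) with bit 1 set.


Step 1: 192 & 236 = 192
Step 2: 192 | (1 << 1) = 192 | 2 = 194

194


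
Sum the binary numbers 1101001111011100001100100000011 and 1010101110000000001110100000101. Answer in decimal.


1101001111011100001100100000011 + 1010101110000000001110100000101 = 10111111101011100011011000001000 = 3215865352

3215865352


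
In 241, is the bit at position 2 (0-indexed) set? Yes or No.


0b11110001, bit 2 = 0. No

No


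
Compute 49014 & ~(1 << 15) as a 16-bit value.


49014 & ~(1 << 15) = 16246

16246


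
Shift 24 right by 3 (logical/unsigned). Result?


0b11000 >> 3 = 0b11 = 3

3


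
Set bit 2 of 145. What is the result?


145 | (1 << 2) = 145 | 4 = 149

149


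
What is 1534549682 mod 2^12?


1534549682 & 4095 = 3762

3762


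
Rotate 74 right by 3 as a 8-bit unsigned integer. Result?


Rotate 0b1001010 right by 3 (8-bit) = 0b1001001 = 73

73


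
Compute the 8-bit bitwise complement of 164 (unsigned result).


~0b10100100 = 0b1011011 = 91 (8-bit unsigned)

91


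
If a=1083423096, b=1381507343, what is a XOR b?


1083423096 ^ 1381507343 = 315332727

315332727


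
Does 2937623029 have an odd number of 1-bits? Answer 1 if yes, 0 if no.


0b10101111000110001001000111110101 has 17 ones => parity 1

1


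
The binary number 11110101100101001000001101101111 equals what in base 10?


11110101100101001000001101101111 in decimal = 4120150895

4120150895


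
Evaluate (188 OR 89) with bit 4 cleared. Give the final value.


Step 1: 188 | 89 = 253
Step 2: 253 & ~(1 << 4) = 237

237


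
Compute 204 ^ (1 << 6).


204 ^ (1 << 6) = 204 ^ 64 = 140

140


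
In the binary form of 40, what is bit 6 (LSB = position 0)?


0b101000, position 6 = 0

0


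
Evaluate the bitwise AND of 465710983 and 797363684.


0b11011110000100010111110000111 & 0b101111100001101100110111100100 = 0b1011100000100000110110000100 = 193072516

193072516


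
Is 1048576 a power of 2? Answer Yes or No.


0b100000000000000000000. Only one bit set => Yes

Yes


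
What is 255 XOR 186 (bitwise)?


0b11111111 ^ 0b10111010 = 0b1000101 = 69

69


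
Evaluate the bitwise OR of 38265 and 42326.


0b1001010101111001 | 0b1010010101010110 = 0b1011010101111111 = 46463

46463


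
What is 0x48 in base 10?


48 hex = 72 decimal

72


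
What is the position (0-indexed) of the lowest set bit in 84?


0b1010100. Lowest set bit at position 2

2


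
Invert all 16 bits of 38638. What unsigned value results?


38638 ^ 65535 = 26897

26897


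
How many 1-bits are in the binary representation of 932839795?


0b110111100110100000000101110011 has 15 set bits

15


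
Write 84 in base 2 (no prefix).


84 = 1010100 in binary

1010100


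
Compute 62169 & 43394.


0b1111001011011001 & 0b1010100110000010 = 0b1010000010000000 = 41088

41088


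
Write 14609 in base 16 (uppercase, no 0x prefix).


14609 = 3911 hex

3911


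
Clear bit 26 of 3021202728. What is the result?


3021202728 & ~(1 << 26) = 2954093864

2954093864


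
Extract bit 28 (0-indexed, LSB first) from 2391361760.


0b10001110100010010100100011100000, position 28 = 0

0


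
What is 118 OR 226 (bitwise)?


0b1110110 | 0b11100010 = 0b11110110 = 246

246


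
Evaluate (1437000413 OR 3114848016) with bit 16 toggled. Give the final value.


Step 1: 1437000413 | 3114848016 = 4256100317
Step 2: 4256100317 ^ (1 << 16) = 4256100317 ^ 65536 = 4256165853

4256165853


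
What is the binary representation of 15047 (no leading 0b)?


15047 = 11101011000111 in binary

11101011000111


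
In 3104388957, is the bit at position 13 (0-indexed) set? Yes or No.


0b10111001000010010011011101011101, bit 13 = 1. Yes

Yes


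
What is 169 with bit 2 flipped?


169 ^ (1 << 2) = 169 ^ 4 = 173

173


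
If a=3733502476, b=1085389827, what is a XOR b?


3733502476 ^ 1085389827 = 2654537231

2654537231


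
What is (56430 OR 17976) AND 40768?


Step 1: 56430 | 17976 = 56958
Step 2: 56958 & 40768 = 40512

40512


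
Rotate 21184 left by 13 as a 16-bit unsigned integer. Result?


Rotate 0b101001011000000 left by 13 (16-bit) = 0b101001011000 = 2648

2648


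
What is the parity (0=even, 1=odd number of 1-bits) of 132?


0b10000100 has 2 ones => parity 0

0


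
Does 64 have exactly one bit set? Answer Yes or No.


0b1000000. Only one bit set => Yes

Yes


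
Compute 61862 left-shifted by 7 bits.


0b1111000110100110 << 7 = 0b11110001101001100000000 = 7918336

7918336


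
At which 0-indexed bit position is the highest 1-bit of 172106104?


0b1010010000100010000101111000. Highest set bit at position 27

27


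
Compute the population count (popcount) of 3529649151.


0b11010010011000100010101111111111 has 19 set bits

19


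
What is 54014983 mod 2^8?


54014983 & 255 = 7

7


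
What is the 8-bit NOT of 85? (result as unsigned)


~0b1010101 = 0b10101010 = 170 (8-bit unsigned)

170


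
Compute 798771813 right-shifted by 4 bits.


0b101111100111000100101001100101 >> 4 = 0b10111110011100010010100110 = 49923238

49923238


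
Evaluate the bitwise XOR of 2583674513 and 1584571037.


0b10011001111111111011111010010001 ^ 0b1011110011100101010001010011101 = 0b11000111100011010001110000001100 = 3347913740

3347913740


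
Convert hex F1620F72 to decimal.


F1620F72 hex = 4049735538 decimal

4049735538


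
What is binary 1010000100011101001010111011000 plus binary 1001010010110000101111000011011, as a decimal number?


1010000100011101001010111011000 + 1001010010110000101111000011011 = 10011010111001101111001111110011 = 2598826995

2598826995


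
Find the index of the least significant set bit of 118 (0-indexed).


0b1110110. Lowest set bit at position 1

1


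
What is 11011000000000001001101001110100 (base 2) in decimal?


11011000000000001001101001110100 in decimal = 3623918196

3623918196


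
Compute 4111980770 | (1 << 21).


4111980770 | (1 << 21) = 4111980770 | 2097152 = 4114077922

4114077922


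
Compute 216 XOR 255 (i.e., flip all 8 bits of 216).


216 ^ 255 = 39

39


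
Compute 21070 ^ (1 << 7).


21070 ^ (1 << 7) = 21070 ^ 128 = 21198

21198


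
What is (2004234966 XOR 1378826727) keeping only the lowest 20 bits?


Step 1: 2004234966 ^ 1378826727 = 626592561
Step 2: 626592561 & 1048575 = 592689

592689


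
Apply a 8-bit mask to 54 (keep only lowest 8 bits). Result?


54 & 255 = 54

54


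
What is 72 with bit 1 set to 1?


72 | (1 << 1) = 72 | 2 = 74

74


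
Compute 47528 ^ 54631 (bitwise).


0b1011100110101000 ^ 0b1101010101100111 = 0b110110011001111 = 27855

27855


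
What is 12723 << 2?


0b11000110110011 << 2 = 0b1100011011001100 = 50892

50892


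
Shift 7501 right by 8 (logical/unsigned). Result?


0b1110101001101 >> 8 = 0b11101 = 29

29


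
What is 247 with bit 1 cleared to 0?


247 & ~(1 << 1) = 245

245


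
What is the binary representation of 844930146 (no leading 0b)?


844930146 = 110010010111001001110001100010 in binary

110010010111001001110001100010


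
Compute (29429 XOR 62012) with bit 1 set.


Step 1: 29429 ^ 62012 = 32969
Step 2: 32969 | (1 << 1) = 32969 | 2 = 32971

32971


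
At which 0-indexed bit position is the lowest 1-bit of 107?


0b1101011. Lowest set bit at position 0

0


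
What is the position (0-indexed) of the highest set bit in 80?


0b1010000. Highest set bit at position 6

6


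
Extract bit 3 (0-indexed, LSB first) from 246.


0b11110110, position 3 = 0

0


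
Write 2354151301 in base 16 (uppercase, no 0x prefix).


2354151301 = 8C517F85 hex

8C517F85


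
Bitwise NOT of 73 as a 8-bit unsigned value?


~0b1001001 = 0b10110110 = 182 (8-bit unsigned)

182


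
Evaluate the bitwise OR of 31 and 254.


0b11111 | 0b11111110 = 0b11111111 = 255

255


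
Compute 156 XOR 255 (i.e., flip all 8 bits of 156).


156 ^ 255 = 99

99


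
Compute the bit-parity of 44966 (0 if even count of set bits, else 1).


0b1010111110100110 has 10 ones => parity 0

0


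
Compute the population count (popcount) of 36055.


0b1000110011010111 has 9 set bits

9


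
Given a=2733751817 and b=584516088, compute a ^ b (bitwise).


2733751817 ^ 584516088 = 2150023153

2150023153


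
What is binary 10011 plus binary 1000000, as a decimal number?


10011 + 1000000 = 1010011 = 83

83


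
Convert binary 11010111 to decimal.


11010111 in decimal = 215

215


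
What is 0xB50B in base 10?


B50B hex = 46347 decimal

46347


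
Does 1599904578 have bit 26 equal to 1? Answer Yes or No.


0b1011111010111001001101101000010, bit 26 = 1. Yes

Yes


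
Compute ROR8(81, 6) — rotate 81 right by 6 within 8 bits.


Rotate 0b1010001 right by 6 (8-bit) = 0b1000101 = 69

69


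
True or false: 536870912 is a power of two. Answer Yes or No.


0b100000000000000000000000000000. Only one bit set => Yes

Yes


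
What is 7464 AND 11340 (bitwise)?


0b1110100101000 & 0b10110001001100 = 0b110000001000 = 3080

3080


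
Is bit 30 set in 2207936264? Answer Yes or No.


0b10000011100110100110111100001000, bit 30 = 0. No

No


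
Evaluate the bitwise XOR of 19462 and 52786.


0b100110000000110 ^ 0b1100111000110010 = 0b1000001000110100 = 33332

33332


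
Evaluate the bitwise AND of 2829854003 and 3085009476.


0b10101000101011000010010100110011 & 0b10110111111000011000001001000100 = 0b10100000101000000000000000000000 = 2694840320

2694840320


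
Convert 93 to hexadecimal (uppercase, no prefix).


93 = 5D hex

5D


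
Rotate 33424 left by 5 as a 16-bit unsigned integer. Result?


Rotate 0b1000001010010000 left by 5 (16-bit) = 0b101001000010000 = 21008

21008


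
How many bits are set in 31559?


0b111101101000111 has 10 set bits

10


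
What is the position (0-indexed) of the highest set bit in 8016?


0b1111101010000. Highest set bit at position 12

12


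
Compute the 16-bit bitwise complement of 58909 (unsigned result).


~0b1110011000011101 = 0b1100111100010 = 6626 (16-bit unsigned)

6626


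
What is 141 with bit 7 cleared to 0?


141 & ~(1 << 7) = 13

13


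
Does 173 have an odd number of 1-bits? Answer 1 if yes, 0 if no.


0b10101101 has 5 ones => parity 1

1


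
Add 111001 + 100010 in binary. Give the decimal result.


111001 + 100010 = 1011011 = 91

91


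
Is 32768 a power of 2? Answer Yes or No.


0b1000000000000000. Only one bit set => Yes

Yes


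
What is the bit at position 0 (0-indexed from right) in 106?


0b1101010, position 0 = 0

0


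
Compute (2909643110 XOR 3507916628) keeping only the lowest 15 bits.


Step 1: 2909643110 ^ 3507916628 = 2088447538
Step 2: 2088447538 & 32767 = 11826

11826


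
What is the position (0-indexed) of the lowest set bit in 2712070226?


0b10100001101001101110100001010010. Lowest set bit at position 1

1


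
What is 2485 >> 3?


0b100110110101 >> 3 = 0b100110110 = 310

310


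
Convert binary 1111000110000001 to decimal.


1111000110000001 in decimal = 61825

61825


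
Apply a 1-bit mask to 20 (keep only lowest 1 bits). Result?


20 & 1 = 0

0


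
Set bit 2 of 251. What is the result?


251 | (1 << 2) = 251 | 4 = 255

255


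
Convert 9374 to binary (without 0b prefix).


9374 = 10010010011110 in binary

10010010011110


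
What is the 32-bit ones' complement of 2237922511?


2237922511 ^ 4294967295 = 2057044784

2057044784


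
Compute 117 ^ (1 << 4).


117 ^ (1 << 4) = 117 ^ 16 = 101

101


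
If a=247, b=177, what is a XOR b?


247 ^ 177 = 70

70


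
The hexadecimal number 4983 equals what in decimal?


4983 hex = 18819 decimal

18819


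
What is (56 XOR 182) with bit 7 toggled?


Step 1: 56 ^ 182 = 142
Step 2: 142 ^ (1 << 7) = 142 ^ 128 = 14

14


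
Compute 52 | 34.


0b110100 | 0b100010 = 0b110110 = 54

54


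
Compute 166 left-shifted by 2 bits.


0b10100110 << 2 = 0b1010011000 = 664

664


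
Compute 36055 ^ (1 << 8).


36055 ^ (1 << 8) = 36055 ^ 256 = 36311

36311


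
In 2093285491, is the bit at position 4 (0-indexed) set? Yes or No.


0b1111100110001010000000001110011, bit 4 = 1. Yes

Yes


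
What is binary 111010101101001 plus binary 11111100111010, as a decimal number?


111010101101001 + 11111100111010 = 1011010010100011 = 46243

46243


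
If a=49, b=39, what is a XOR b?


49 ^ 39 = 22

22


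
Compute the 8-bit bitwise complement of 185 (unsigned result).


~0b10111001 = 0b1000110 = 70 (8-bit unsigned)

70


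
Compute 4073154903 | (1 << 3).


4073154903 | (1 << 3) = 4073154903 | 8 = 4073154911

4073154911


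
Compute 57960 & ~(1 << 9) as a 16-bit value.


57960 & ~(1 << 9) = 57448

57448


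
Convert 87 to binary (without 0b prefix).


87 = 1010111 in binary

1010111


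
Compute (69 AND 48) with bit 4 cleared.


Step 1: 69 & 48 = 0
Step 2: 0 & ~(1 << 4) = 0

0


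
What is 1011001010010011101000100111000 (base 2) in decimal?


1011001010010011101000100111000 in decimal = 1498009912

1498009912


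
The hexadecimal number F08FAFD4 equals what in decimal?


F08FAFD4 hex = 4035948500 decimal

4035948500


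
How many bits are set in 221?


0b11011101 has 6 set bits

6


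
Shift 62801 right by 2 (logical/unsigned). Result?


0b1111010101010001 >> 2 = 0b11110101010100 = 15700

15700


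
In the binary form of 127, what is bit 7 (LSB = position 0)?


0b1111111, position 7 = 0

0


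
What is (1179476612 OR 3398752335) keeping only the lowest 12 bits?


Step 1: 1179476612 | 3398752335 = 3470654159
Step 2: 3470654159 & 4095 = 2767

2767


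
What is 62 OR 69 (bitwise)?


0b111110 | 0b1000101 = 0b1111111 = 127

127


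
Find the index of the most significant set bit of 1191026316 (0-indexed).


0b1000110111111011001111010001100. Highest set bit at position 30

30


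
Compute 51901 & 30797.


0b1100101010111101 & 0b111100001001101 = 0b100100000001101 = 18445

18445


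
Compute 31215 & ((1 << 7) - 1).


31215 & 127 = 111

111


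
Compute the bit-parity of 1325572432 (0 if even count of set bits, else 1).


0b1001111000000101010000101010000 has 11 ones => parity 1

1


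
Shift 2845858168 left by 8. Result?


0b10101001101000000101100101111000 << 8 = 0b1010100110100000010110010111100000000000 = 728539691008

728539691008


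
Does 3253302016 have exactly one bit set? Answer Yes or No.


0b11000001111010010111001100000000. Multiple bits set => No

No


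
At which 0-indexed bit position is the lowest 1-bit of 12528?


0b11000011110000. Lowest set bit at position 4

4


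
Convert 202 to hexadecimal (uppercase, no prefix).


202 = CA hex

CA


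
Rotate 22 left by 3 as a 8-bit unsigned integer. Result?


Rotate 0b10110 left by 3 (8-bit) = 0b10110000 = 176

176


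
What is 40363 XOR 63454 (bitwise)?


0b1001110110101011 ^ 0b1111011111011110 = 0b110101001110101 = 27253

27253


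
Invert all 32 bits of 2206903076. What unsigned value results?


2206903076 ^ 4294967295 = 2088064219

2088064219


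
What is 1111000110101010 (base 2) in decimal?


1111000110101010 in decimal = 61866

61866


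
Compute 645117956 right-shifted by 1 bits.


0b100110011100111011100000000100 >> 1 = 0b10011001110011101110000000010 = 322558978

322558978


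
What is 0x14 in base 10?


14 hex = 20 decimal

20


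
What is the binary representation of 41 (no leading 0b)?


41 = 101001 in binary

101001


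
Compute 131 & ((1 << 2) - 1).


131 & 3 = 3

3


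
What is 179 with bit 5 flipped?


179 ^ (1 << 5) = 179 ^ 32 = 147

147


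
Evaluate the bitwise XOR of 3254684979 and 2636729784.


0b11000001111111101000110100110011 ^ 0b10011101001010010100110110111000 = 0b1011100110101111100000010001011 = 1557643403

1557643403


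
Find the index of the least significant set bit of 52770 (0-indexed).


0b1100111000100010. Lowest set bit at position 1

1


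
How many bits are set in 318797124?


0b10011000000000111010101000100 has 10 set bits

10


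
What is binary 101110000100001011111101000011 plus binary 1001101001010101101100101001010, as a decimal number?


101110000100001011111101000011 + 1001101001010101101100101001010 = 1111011001110111001100010001101 = 2067503245

2067503245
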